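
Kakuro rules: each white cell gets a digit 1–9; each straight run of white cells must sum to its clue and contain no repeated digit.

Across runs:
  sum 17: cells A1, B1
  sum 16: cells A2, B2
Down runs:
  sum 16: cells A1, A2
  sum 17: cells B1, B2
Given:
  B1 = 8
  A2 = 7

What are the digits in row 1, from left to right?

17 in 2 cells must be {8,9}; 16 in 2 cells must be {7,9}.
A1 = 17 − 8 = 9 completes the 17 across.
B2 = 16 − 7 = 9 completes the 16 across.

9 8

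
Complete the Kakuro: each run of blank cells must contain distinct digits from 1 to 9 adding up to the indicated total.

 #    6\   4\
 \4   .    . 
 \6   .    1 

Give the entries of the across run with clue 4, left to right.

4 in 2 cells must be {1,3}.
The 4 across and the 6 down share only 1, so R1C1 = 1.
R1C2 = 4 − 1 = 3 completes the 4 across.
R2C1 = 6 − 1 = 5 completes the 6 across.

1 3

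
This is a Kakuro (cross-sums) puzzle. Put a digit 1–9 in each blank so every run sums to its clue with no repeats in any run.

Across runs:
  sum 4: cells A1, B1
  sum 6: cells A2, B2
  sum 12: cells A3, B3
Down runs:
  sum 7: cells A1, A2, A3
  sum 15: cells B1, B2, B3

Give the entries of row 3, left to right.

4 in 2 cells must be {1,3}; 7 in 3 cells must be {1,2,4}.
The 4 across and the 7 down share only 1, so A1 = 1.
B1 = 4 − 1 = 3 completes the 4 across.
Given what's placed, A3 must be 4 to fit the 12 across and 7 down.
B3 = 12 − 4 = 8 completes the 12 across.
A2 = 7 − 5 = 2 completes the 7 down.
B2 = 6 − 2 = 4 completes the 6 across.

4 8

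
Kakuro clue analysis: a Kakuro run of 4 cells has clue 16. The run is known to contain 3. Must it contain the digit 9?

No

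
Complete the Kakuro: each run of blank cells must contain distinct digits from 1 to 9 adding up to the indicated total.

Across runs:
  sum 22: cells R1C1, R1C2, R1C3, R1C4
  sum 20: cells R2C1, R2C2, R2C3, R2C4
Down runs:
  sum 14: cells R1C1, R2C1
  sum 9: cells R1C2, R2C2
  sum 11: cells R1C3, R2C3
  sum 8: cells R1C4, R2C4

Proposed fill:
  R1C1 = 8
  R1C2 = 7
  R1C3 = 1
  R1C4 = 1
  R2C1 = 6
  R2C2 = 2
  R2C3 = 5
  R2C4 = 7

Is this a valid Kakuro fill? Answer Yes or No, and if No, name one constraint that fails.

No — the across run R1C1–R1C4 sums to 17, not 22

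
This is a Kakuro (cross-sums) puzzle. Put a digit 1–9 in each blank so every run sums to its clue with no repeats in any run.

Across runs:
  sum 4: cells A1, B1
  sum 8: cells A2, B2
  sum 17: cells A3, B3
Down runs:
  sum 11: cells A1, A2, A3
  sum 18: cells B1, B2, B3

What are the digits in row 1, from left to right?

1 3

4 in 2 cells must be {1,3}; 17 in 2 cells must be {8,9}.
The 17 across and the 11 down share only 8, so A3 = 8.
B3 = 17 − 8 = 9 completes the 17 across.
Given what's placed, A1 must be 1 to fit the 4 across and 11 down.
B1 = 4 − 1 = 3 completes the 4 across.
A2 = 11 − 9 = 2 completes the 11 down.
B2 = 8 − 2 = 6 completes the 8 across.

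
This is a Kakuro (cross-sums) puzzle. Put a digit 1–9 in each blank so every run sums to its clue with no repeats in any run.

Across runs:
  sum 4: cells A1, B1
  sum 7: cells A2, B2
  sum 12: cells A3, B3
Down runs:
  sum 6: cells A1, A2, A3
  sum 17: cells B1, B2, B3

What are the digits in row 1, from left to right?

4 in 2 cells must be {1,3}; 6 in 3 cells must be {1,2,3}.
The 12 across and the 6 down share only 3, so A3 = 3.
B3 = 12 − 3 = 9 completes the 12 across.
Given what's placed, A1 must be 1 to fit the 4 across and 6 down.
B1 = 4 − 1 = 3 completes the 4 across.
A2 = 6 − 4 = 2 completes the 6 down.
B2 = 7 − 2 = 5 completes the 7 across.

1, 3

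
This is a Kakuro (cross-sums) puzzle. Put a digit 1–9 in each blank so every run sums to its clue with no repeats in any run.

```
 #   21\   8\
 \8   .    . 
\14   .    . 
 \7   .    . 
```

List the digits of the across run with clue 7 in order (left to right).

The 14 across and the 8 down share only 5, so R2C2 = 5.
R2C1 = 14 − 5 = 9 completes the 14 across.
Nothing is forced directly, so branch on R1C1, whose candidates are 5 or 7. If R1C1 = 5: then R1C2 would have to be in {3} for the 8 across but in {1,2} for the 8 down — contradiction. So R1C1 = 7.
R1C2 = 8 − 7 = 1 completes the 8 across.
R3C1 = 21 − 16 = 5 completes the 21 down.
R3C2 = 7 − 5 = 2 completes the 7 across.

5, 2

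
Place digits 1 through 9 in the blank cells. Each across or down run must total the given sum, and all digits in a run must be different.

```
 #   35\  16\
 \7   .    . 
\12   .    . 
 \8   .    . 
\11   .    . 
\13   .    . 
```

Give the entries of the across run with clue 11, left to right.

9 2

35 in 5 cells must be {5,6,7,8,9}; 16 in 5 cells must be {1,2,3,4,6}.
Nothing is forced directly, so branch on R5C2, whose candidates are 4 or 6. If R5C2 = 4: that forces R2C2 = 3, R5C1 = 9, after which R2C1 would have to be in {9} for the 12 across but in {5,6,7,8} for the 35 down — contradiction. So R5C2 = 6.
R5C1 = 13 − 6 = 7 completes the 13 across.
Nothing is forced directly, so branch on R1C1, whose candidates are 5 or 6. If R1C1 = 5: that forces R1C2 = 2, R3C1 = 6, after which R3C2 would have to be in {2} for the 8 across but in {1,3,4} for the 16 down — contradiction. So R1C1 = 6.
R1C2 = 7 − 6 = 1 completes the 7 across.
R3C1 = 5: the only remaining digit allowed by both the 8 across and the 35 down.
R3C2 = 8 − 5 = 3 completes the 8 across.
Given what's placed, R2C2 must be 4 to fit the 12 across and 16 down.
R4C2 = 16 − 14 = 2 completes the 16 down.
R2C1 = 12 − 4 = 8 completes the 12 across.
R4C1 = 11 − 2 = 9 completes the 11 across.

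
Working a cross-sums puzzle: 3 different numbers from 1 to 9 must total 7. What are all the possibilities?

{1,2,4}

3 distinct digits from 1–9 sum between 6 and 24.
Only one set works: {1,2,4}.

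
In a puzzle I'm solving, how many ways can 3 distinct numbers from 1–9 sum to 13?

3 distinct digits from 1–9 sum between 6 and 24.

7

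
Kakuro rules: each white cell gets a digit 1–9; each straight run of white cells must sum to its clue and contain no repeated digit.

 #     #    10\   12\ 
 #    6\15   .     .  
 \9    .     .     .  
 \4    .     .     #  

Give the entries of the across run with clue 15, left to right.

6 9

4 in 2 cells must be {1,3}.
The 4 across and the 6 down share only 1, so R3C1 = 1.
R3C2 = 4 − 1 = 3 completes the 4 across.
R1C2 = 6: the only remaining digit allowed by both the 15 across and the 10 down.
R1C3 = 15 − 6 = 9 completes the 15 across.
R2C1 = 6 − 1 = 5 completes the 6 down.
R2C2 = 10 − 9 = 1 completes the 10 down.
R2C3 = 9 − 6 = 3 completes the 9 across.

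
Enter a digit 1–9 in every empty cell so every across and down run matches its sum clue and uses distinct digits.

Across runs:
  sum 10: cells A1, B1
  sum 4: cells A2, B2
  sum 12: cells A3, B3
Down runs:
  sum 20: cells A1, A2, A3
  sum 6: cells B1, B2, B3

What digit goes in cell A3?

9

4 in 2 cells must be {1,3}; 6 in 3 cells must be {1,2,3}.
The 4 across and the 20 down share only 3, so A2 = 3.
B2 = 4 − 3 = 1 completes the 4 across.
Given what's placed, B3 must be 3 to fit the 12 across and 6 down.
B1 = 6 − 4 = 2 completes the 6 down.
A3 = 12 − 3 = 9 completes the 12 across.
A1 = 10 − 2 = 8 completes the 10 across.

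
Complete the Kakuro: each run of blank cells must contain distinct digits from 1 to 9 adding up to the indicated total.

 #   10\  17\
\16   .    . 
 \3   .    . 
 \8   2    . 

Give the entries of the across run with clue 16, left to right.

7 9

16 in 2 cells must be {7,9}; 3 in 2 cells must be {1,2}.
Given what's placed, R1C1 must be 7 to fit the 16 across and 10 down.
R1C2 = 16 − 7 = 9 completes the 16 across.
R2C1 = 10 − 9 = 1 completes the 10 down.
R2C2 = 3 − 1 = 2 completes the 3 across.
R3C2 = 8 − 2 = 6 completes the 8 across.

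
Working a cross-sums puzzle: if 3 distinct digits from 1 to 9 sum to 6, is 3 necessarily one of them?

The only way to make 6 from 3 distinct digits is {1,2,3}, which contains 3.

Yes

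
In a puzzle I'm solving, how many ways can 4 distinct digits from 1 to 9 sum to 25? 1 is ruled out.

5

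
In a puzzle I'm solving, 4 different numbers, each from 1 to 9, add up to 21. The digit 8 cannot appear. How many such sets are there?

4 distinct digits from 1–9 sum between 10 and 30.
Dropping sets that contain 8.
Enumerating: {1,4,7,9}, {1,5,6,9}, {2,3,7,9}, {2,4,6,9}, {3,4,5,9}, {3,5,6,7}.

6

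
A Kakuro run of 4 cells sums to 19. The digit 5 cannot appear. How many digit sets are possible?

6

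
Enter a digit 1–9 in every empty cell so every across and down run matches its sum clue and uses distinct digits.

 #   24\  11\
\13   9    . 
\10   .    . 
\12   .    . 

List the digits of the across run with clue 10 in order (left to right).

24 in 3 cells must be {7,8,9}.
R1C2 = 13 − 9 = 4 completes the 13 across.
Given what's placed, R3C2 must be 5 to fit the 12 across and 11 down.
R2C2 = 11 − 9 = 2 completes the 11 down.
R3C1 = 12 − 5 = 7 completes the 12 across.
R2C1 = 10 − 2 = 8 completes the 10 across.

8, 2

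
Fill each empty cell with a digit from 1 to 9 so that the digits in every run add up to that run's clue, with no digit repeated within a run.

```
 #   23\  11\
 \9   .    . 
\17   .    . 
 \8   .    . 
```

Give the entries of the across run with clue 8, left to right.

6 2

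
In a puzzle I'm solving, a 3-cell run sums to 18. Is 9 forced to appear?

Counterexample: {3,7,8} sums to 18 without using 9.

No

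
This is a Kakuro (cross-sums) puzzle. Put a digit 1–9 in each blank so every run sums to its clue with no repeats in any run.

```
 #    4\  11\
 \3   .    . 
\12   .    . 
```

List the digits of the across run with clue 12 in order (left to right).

3 in 2 cells must be {1,2}; 4 in 2 cells must be {1,3}.
The 3 across and the 4 down share only 1, so R1C1 = 1.
R1C2 = 3 − 1 = 2 completes the 3 across.
R2C1 = 4 − 1 = 3 completes the 4 down.
R2C2 = 12 − 3 = 9 completes the 12 across.

3 9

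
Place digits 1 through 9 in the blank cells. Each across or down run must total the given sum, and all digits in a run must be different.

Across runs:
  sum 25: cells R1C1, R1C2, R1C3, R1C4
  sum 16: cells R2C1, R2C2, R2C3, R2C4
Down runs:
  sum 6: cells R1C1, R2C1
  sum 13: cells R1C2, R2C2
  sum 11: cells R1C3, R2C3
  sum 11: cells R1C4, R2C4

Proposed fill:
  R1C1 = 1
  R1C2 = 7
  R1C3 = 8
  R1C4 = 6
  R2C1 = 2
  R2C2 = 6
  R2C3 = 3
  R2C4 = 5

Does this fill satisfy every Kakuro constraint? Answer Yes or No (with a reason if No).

No — the down run R1C1–R2C1 sums to 3, not 6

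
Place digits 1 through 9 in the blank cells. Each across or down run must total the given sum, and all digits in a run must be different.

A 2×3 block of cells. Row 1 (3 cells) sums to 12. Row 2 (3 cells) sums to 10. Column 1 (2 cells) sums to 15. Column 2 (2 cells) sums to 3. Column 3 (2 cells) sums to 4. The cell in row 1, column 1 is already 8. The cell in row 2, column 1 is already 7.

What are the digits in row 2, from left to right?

7, 2, 1

3 in 2 cells must be {1,2}; 4 in 2 cells must be {1,3}.
(1,2) = 1: the only remaining digit allowed by both the 12 across and the 3 down.
(1,3) = 12 − 9 = 3 completes the 12 across.
(2,2) = 3 − 1 = 2 completes the 3 down.
(2,3) = 10 − 9 = 1 completes the 10 across.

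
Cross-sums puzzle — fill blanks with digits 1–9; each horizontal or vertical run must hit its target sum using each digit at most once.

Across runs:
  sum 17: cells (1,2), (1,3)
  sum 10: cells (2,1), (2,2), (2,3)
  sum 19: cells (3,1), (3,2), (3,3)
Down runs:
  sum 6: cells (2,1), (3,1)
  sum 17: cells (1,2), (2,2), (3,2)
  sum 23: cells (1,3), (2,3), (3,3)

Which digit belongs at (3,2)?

6

17 in 2 cells must be {8,9}; 23 in 3 cells must be {6,8,9}.
Only 6 fits (2,3) under both its across sum 10 and down sum 23.
Given what's placed, (2,1) must be 1 to fit the 10 across and 6 down.
(2,2) = 10 − 7 = 3 completes the 10 across.
(3,1) = 6 − 1 = 5 completes the 6 down.
(3,3) = 8: the only remaining digit allowed by both the 19 across and the 23 down.
(1,3) = 23 − 14 = 9 completes the 23 down.
(3,2) = 19 − 13 = 6 completes the 19 across.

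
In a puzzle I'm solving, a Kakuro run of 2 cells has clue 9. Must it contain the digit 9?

Counterexample: {1,8} sums to 9 without using 9.

No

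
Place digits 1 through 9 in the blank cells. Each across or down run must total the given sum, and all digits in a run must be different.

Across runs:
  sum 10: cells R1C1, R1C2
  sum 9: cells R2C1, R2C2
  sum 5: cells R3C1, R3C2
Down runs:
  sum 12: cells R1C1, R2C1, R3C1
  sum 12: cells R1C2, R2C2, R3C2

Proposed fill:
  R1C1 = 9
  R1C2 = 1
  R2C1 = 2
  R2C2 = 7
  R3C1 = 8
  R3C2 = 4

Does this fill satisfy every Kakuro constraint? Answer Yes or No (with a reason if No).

No — the across run R3C1–R3C2 sums to 12, not 5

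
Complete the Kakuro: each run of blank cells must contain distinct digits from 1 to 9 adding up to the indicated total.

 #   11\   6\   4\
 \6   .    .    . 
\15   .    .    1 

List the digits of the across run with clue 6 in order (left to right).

2, 1, 3

6 in 3 cells must be {1,2,3}; 4 in 2 cells must be {1,3}.
R1C3 = 4 − 1 = 3 completes the 4 down.
Given what's placed, R2C2 must be 5 to fit the 15 across and 6 down.
R1C1 = 2: the only remaining digit allowed by both the 6 across and the 11 down.
R1C2 = 6 − 5 = 1 completes the 6 across.
R2C1 = 15 − 6 = 9 completes the 15 across.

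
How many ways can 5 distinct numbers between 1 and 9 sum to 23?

11

5 distinct digits from 1–9 sum between 15 and 35.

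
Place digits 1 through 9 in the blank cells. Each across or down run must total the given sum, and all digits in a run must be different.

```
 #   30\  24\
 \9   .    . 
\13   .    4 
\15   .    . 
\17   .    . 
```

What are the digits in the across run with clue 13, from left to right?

17 in 2 cells must be {8,9}; 30 in 4 cells must be {6,7,8,9}.
R2C1 = 13 − 4 = 9 completes the 13 across.
R4C1 = 8: the only remaining digit allowed by both the 17 across and the 30 down.
R4C2 = 17 − 8 = 9 completes the 17 across.
Nothing is forced directly, so branch on R1C1, whose candidates are 6 or 7. If R1C1 = 7: then R1C2 would have to be in {2} for the 9 across but in {3,5,6,8} for the 24 down — contradiction. So R1C1 = 6.
R1C2 = 9 − 6 = 3 completes the 9 across.
R3C1 = 30 − 23 = 7 completes the 30 down.
R3C2 = 15 − 7 = 8 completes the 15 across.

9 4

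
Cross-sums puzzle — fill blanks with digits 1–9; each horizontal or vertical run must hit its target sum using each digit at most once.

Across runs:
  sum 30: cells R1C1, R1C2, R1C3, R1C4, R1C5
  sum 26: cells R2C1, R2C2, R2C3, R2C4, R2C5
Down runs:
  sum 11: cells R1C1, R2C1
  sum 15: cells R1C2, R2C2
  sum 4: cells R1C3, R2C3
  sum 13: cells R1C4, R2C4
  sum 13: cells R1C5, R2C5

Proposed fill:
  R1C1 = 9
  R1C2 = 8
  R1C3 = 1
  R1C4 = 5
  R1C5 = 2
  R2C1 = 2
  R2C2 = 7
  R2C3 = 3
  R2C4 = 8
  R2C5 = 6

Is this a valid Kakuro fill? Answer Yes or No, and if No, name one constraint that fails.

No — the across run R1C1–R1C5 sums to 25, not 30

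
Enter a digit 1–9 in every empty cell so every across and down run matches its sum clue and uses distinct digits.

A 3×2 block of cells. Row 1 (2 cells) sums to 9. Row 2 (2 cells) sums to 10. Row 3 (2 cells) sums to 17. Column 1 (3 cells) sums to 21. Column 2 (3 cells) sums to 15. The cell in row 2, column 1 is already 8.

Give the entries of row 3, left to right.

17 in 2 cells must be {8,9}.
(2,2) = 10 − 8 = 2 completes the 10 across.
Given what's placed, (3,1) must be 9 to fit the 17 across and 21 down.
(3,2) = 17 − 9 = 8 completes the 17 across.
(1,1) = 21 − 17 = 4 completes the 21 down.
(1,2) = 9 − 4 = 5 completes the 9 across.

9 8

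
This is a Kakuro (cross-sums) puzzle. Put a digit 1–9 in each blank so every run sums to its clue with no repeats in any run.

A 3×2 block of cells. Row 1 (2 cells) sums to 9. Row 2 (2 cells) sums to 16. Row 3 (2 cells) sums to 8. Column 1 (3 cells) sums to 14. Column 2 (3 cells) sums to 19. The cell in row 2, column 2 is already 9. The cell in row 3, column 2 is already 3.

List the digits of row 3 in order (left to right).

5 3

16 in 2 cells must be {7,9}.
(1,2) = 19 − 12 = 7 completes the 19 down.
(2,1) = 16 − 9 = 7 completes the 16 across.
(3,1) = 8 − 3 = 5 completes the 8 across.
(1,1) = 9 − 7 = 2 completes the 9 across.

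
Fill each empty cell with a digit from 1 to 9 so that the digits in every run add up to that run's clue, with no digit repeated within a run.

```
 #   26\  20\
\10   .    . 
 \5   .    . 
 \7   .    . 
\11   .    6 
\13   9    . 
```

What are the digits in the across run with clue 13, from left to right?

9, 4

R4C1 = 11 − 6 = 5 completes the 11 across.
R5C2 = 13 − 9 = 4 completes the 13 across.
No cell is forced outright now. R2C2 can only be 1 or 2 or 3 (the digits allowed by both its 5 across and its 20 down). If R2C2 = 1: that forces R2C1 = 4, R3C2 = 2, R1C2 = 7, after which R3C1 would have to be in {5} for the 7 across but in {1,2,6,7} for the 26 down — contradiction. If R2C2 = 3: that forces R1C2 = 2, R2C1 = 2, R3C2 = 5, after which R1C1 would have to be in {8} for the 10 across but in {3,4,6,7} for the 26 down — contradiction. So R2C2 = 2.
R2C1 = 5 − 2 = 3 completes the 5 across.
No cell is forced outright now. R3C1 can only be 1 or 2 (the digits allowed by both its 7 across and its 26 down). If R3C1 = 1: that forces R1C1 = 8, after which R1C2 would have to be in {2} for the 10 across but in {1,3,5,7} for the 20 down — contradiction. So R3C1 = 2.
R1C1 = 26 − 19 = 7 completes the 26 down.
R1C2 = 10 − 7 = 3 completes the 10 across.
R3C2 = 7 − 2 = 5 completes the 7 across.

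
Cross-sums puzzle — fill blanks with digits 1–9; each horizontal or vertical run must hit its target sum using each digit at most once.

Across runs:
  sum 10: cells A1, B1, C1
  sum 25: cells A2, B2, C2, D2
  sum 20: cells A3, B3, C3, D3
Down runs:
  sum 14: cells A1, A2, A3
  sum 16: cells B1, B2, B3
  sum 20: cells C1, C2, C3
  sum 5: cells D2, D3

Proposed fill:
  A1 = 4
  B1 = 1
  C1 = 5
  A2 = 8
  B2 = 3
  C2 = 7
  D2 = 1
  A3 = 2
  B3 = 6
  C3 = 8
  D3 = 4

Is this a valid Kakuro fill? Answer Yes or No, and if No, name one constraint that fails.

No — the across run A2–D2 sums to 19, not 25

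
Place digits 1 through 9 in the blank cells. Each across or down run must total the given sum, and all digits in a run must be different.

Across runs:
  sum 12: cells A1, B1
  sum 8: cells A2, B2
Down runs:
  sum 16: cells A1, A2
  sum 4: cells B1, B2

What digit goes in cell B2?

1

16 in 2 cells must be {7,9}; 4 in 2 cells must be {1,3}.
The 12 across and the 4 down share only 3, so B1 = 3.
The 8 across and the 16 down share only 7, so A2 = 7.
B2 = 8 − 7 = 1 completes the 8 across.
A1 = 12 − 3 = 9 completes the 12 across.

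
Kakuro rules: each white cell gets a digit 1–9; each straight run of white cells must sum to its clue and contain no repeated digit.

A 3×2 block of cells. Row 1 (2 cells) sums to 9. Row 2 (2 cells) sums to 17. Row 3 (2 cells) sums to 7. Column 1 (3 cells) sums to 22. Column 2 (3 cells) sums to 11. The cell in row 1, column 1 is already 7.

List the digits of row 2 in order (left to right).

17 in 2 cells must be {8,9}.
(1,2) = 9 − 7 = 2 completes the 9 across.
Given what's placed, (2,1) must be 9 to fit the 17 across and 22 down.
(2,2) = 17 − 9 = 8 completes the 17 across.
(3,1) = 22 − 16 = 6 completes the 22 down.
(3,2) = 7 − 6 = 1 completes the 7 across.

9 8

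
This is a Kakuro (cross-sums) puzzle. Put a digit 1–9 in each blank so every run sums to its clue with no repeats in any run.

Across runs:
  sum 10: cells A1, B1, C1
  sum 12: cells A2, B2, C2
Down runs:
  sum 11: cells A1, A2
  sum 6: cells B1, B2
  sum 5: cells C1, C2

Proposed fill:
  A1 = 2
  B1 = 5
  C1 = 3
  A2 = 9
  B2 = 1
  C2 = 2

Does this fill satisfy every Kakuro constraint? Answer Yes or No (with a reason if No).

Yes

Across: 2+5+3=10; 9+1+2=12. Down: 2+9=11; 5+1=6; 3+2=5. No digit repeats within any run.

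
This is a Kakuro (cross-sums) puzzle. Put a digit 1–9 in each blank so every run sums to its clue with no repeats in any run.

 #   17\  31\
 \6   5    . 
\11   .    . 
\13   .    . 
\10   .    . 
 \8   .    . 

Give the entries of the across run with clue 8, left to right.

2 6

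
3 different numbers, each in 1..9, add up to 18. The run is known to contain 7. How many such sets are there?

3 distinct digits from 1–9 sum between 6 and 24.
Keeping only sets containing 7.
Enumerating: {2,7,9}, {3,7,8}, {5,6,7}.

3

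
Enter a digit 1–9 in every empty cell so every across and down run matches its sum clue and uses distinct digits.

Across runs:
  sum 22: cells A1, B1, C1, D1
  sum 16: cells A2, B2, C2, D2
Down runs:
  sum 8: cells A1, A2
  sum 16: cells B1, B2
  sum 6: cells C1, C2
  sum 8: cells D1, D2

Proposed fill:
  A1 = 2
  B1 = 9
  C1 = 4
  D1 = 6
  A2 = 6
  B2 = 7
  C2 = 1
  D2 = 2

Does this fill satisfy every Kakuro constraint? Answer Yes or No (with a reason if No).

No — the across run A1–D1 sums to 21, not 22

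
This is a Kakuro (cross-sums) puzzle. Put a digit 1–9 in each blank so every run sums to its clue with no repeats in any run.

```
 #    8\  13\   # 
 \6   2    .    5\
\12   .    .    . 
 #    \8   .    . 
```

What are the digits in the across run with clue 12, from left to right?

R1C2 = 6 − 2 = 4 completes the 6 across.
R2C1 = 8 − 2 = 6 completes the 8 down.
No cell is forced outright now. R2C2 can only be 1 or 2 (the digits allowed by both its 12 across and its 13 down). If R2C2 = 1: then R2C3 would have to be in {5} for the 12 across but in {1,2,3,4} for the 5 down — contradiction. So R2C2 = 2.
R2C3 = 12 − 8 = 4 completes the 12 across.
R3C2 = 13 − 6 = 7 completes the 13 down.
R3C3 = 8 − 7 = 1 completes the 8 across.

6 2 4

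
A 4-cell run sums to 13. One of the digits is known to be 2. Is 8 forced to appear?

Counterexample: {1,2,3,7} sums to 13 under that restriction without using 8.

No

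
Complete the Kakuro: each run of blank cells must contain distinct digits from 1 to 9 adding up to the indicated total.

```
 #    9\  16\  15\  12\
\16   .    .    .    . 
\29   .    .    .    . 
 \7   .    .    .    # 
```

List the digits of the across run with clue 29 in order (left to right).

5 8 9 7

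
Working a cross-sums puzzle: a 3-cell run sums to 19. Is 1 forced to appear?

Counterexample: {2,8,9} sums to 19 without using 1.

No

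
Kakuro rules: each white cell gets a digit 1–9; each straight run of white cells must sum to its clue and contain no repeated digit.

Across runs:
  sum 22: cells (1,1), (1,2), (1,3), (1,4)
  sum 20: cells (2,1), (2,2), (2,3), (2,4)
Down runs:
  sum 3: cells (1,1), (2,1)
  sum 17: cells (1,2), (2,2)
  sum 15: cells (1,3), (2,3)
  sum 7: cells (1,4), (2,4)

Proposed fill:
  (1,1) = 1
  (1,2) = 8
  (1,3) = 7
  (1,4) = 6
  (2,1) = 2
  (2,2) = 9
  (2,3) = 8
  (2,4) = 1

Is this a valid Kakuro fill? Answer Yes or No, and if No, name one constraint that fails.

Yes

Across: 1+8+7+6=22; 2+9+8+1=20. Down: 1+2=3; 8+9=17; 7+8=15; 6+1=7. No digit repeats within any run.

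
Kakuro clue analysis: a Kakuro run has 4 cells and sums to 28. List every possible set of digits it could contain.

{4,7,8,9}; {5,6,8,9}

4 distinct digits from 1–9 sum between 10 and 30.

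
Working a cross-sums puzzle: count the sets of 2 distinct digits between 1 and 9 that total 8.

3

2 distinct digits from 1–9 sum between 3 and 17.
Enumerating: {1,7}, {2,6}, {3,5}.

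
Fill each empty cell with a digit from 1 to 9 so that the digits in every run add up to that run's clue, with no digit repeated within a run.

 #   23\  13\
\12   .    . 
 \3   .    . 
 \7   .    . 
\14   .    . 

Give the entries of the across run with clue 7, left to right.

4, 3

3 in 2 cells must be {1,2}.
Nothing is forced directly, so branch on R4C2, whose candidates are 5 or 6. If R4C2 = 6: that forces R1C2 = 4, R4C1 = 8, after which R1C1 would have to be in {8} for the 12 across but in {1,2,3,4,5,6,7,9} for the 23 down — contradiction. So R4C2 = 5.
Given what's placed, R2C2 must be 1 to fit the 3 across and 13 down.
R4C1 = 14 − 5 = 9 completes the 14 across.
R2C1 = 3 − 1 = 2 completes the 3 across.
No cell is forced outright now. R1C2 can only be 3 or 4 (the digits allowed by both its 12 across and its 13 down). If R1C2 = 3: then R1C1 would have to be in {9} for the 12 across but in {4,5,7,8} for the 23 down — contradiction. So R1C2 = 4.
R1C1 = 12 − 4 = 8 completes the 12 across.
R3C1 = 23 − 19 = 4 completes the 23 down.
R3C2 = 7 − 4 = 3 completes the 7 across.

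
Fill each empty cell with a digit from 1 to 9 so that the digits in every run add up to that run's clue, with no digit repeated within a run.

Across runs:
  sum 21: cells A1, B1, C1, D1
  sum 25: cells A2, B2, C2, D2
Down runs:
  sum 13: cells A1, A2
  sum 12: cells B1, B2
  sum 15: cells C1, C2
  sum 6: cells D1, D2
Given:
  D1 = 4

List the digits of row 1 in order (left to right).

5 3 9 4

D2 = 6 − 4 = 2 completes the 6 down.
Nothing is forced directly, so branch on B2, whose candidates are 8 or 9. If B2 = 8: then B1 would have to be in {1,2,3,5,6,7,8,9} for the 21 across but in {4} for the 12 down — contradiction. So B2 = 9.
B1 = 12 − 9 = 3 completes the 12 down.
No cell is forced outright now. A2 can only be 6 or 8 (the digits allowed by both its 25 across and its 13 down). If A2 = 6: then A1 would have to be in {5,6,8,9} for the 21 across but in {7} for the 13 down — contradiction. So A2 = 8.
A1 = 13 − 8 = 5 completes the 13 down.
C1 = 21 − 12 = 9 completes the 21 across.
C2 = 25 − 19 = 6 completes the 25 across.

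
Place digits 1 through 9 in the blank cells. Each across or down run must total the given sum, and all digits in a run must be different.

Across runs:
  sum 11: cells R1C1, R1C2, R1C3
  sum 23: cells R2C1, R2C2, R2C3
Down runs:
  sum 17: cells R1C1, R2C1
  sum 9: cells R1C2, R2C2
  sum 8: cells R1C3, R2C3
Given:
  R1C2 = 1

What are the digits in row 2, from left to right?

23 in 3 cells must be {6,8,9}; 17 in 2 cells must be {8,9}.
R1C1 = 8: the only remaining digit allowed by both the 11 across and the 17 down.
R1C3 = 11 − 9 = 2 completes the 11 across.
R2C1 = 17 − 8 = 9 completes the 17 down.
R2C2 = 9 − 1 = 8 completes the 9 down.
R2C3 = 23 − 17 = 6 completes the 23 across.

9 8 6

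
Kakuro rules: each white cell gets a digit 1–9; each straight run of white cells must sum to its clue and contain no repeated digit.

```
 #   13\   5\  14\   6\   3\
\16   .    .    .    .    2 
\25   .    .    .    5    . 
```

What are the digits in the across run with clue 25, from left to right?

9 2 8 5 1

16 in 5 cells must be {1,2,3,4,6}; 3 in 2 cells must be {1,2}.
Given what's placed, R1C3 must be 6 to fit the 16 across and 14 down.
R1C4 = 6 − 5 = 1 completes the 6 down.
R2C3 = 14 − 6 = 8 completes the 14 down.
R2C5 = 3 − 2 = 1 completes the 3 down.
Given what's placed, R1C1 must be 4 to fit the 16 across and 13 down.
R1C2 = 16 − 13 = 3 completes the 16 across.
R2C1 = 13 − 4 = 9 completes the 13 down.
R2C2 = 25 − 23 = 2 completes the 25 across.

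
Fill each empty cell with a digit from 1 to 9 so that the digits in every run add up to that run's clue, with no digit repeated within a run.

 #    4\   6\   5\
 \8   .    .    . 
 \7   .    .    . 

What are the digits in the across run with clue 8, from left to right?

3 4 1

7 in 3 cells must be {1,2,4}; 4 in 2 cells must be {1,3}.
The 7 across and the 4 down share only 1, so R2C1 = 1.
R1C1 = 4 − 1 = 3 completes the 4 down.
Nothing is forced directly, so branch on R2C2, whose candidates are 2 or 4. If R2C2 = 4: then R1C2 would have to be in {1,4} for the 8 across but in {2} for the 6 down — contradiction. So R2C2 = 2.
R1C2 = 6 − 2 = 4 completes the 6 down.
R1C3 = 8 − 7 = 1 completes the 8 across.
R2C3 = 7 − 3 = 4 completes the 7 across.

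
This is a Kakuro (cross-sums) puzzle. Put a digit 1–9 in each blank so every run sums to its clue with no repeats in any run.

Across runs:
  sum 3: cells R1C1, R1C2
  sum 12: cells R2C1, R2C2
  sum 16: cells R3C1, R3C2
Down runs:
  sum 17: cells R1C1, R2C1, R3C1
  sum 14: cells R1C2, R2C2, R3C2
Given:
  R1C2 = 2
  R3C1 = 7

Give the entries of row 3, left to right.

3 in 2 cells must be {1,2}; 16 in 2 cells must be {7,9}.
R1C1 = 3 − 2 = 1 completes the 3 across.
R2C1 = 17 − 8 = 9 completes the 17 down.
R2C2 = 12 − 9 = 3 completes the 12 across.
R3C2 = 16 − 7 = 9 completes the 16 across.

7 9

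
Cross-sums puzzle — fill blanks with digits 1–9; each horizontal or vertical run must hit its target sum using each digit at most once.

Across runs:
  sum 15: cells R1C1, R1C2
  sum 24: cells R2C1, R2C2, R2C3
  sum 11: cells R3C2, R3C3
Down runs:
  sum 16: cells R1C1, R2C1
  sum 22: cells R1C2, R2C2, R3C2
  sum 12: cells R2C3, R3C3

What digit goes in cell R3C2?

24 in 3 cells must be {7,8,9}; 16 in 2 cells must be {7,9}.
Nothing is forced directly, so branch on R1C1, whose candidates are 7 or 9. If R1C1 = 7: that forces R1C2 = 8, R2C1 = 9, after which R2C2 would have to be in {7,8} for the 24 across but in {5,9} for the 22 down — contradiction. So R1C1 = 9.
R1C2 = 15 − 9 = 6 completes the 15 across.
R2C1 = 16 − 9 = 7 completes the 16 down.
R2C2 = 9: the only remaining digit allowed by both the 24 across and the 22 down.
R2C3 = 24 − 16 = 8 completes the 24 across.
R3C2 = 22 − 15 = 7 completes the 22 down.
R3C3 = 11 − 7 = 4 completes the 11 across.

7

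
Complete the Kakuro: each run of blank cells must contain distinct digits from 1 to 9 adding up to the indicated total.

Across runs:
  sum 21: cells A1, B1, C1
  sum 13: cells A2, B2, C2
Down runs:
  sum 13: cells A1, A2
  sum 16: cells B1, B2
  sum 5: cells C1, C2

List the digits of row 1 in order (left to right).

8 9 4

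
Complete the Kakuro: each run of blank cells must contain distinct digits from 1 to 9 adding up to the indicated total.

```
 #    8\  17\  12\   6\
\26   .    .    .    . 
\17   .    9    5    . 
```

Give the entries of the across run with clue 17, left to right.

17 in 2 cells must be {8,9}.
R1C2 = 17 − 9 = 8 completes the 17 down.
R1C3 = 12 − 5 = 7 completes the 12 down.
No cell is forced outright now. R1C4 can only be 2 or 5 (the digits allowed by both its 26 across and its 6 down). If R1C4 = 2: then R1C1 would have to be in {9} for the 26 across but in {1,2,3,5,6,7} for the 8 down — contradiction. So R1C4 = 5.
R1C1 = 26 − 20 = 6 completes the 26 across.
R2C1 = 8 − 6 = 2 completes the 8 down.
R2C4 = 17 − 16 = 1 completes the 17 across.

2, 9, 5, 1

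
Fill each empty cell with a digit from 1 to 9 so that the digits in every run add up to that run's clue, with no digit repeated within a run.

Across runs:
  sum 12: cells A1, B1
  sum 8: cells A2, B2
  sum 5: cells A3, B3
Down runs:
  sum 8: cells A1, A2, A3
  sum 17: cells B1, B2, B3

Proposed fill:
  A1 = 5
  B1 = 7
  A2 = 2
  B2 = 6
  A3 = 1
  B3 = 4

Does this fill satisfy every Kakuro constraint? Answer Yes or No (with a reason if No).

Across: 5+7=12; 2+6=8; 1+4=5. Down: 5+2+1=8; 7+6+4=17. No digit repeats within any run.

Yes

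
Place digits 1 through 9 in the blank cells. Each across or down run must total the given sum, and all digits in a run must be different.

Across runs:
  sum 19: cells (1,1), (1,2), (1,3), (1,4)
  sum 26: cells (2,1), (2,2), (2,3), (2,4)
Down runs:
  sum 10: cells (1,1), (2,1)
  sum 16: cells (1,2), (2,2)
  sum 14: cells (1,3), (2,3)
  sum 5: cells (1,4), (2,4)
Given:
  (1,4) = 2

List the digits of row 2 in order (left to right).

6 9 8 3

16 in 2 cells must be {7,9}.
(2,4) = 5 − 2 = 3 completes the 5 down.
(2,2) = 9: the only remaining digit allowed by both the 26 across and the 16 down.
(1,2) = 16 − 9 = 7 completes the 16 down.
Nothing is forced directly, so branch on (2,1), whose candidates are 6 or 8. If (2,1) = 8: then (1,1) would have to be in {1,4,6,9} for the 19 across but in {2} for the 10 down — contradiction. So (2,1) = 6.
(1,1) = 10 − 6 = 4 completes the 10 down.
(1,3) = 19 − 13 = 6 completes the 19 across.
(2,3) = 26 − 18 = 8 completes the 26 across.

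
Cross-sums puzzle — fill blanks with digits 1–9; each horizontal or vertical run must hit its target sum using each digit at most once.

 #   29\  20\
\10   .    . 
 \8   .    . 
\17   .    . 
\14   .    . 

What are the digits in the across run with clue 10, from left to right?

8, 2

17 in 2 cells must be {8,9}; 29 in 4 cells must be {5,7,8,9}.
Nothing is forced directly, so branch on R1C1, whose candidates are 7 or 8 or 9. If R1C1 = 7: that forces R1C2 = 3, R2C1 = 5, after which R2C2 would have to be in {3} for the 8 across but in {1,2,4,5,6,7,8,9} for the 20 down — contradiction. If R1C1 = 9: that forces R1C2 = 1, R3C1 = 8, R3C2 = 9, R4C1 = 5, after which R4C2 would have to be in {9} for the 14 across but in {2,3,4,6,7,8} for the 20 down — contradiction. So R1C1 = 8.
R1C2 = 10 − 8 = 2 completes the 10 across.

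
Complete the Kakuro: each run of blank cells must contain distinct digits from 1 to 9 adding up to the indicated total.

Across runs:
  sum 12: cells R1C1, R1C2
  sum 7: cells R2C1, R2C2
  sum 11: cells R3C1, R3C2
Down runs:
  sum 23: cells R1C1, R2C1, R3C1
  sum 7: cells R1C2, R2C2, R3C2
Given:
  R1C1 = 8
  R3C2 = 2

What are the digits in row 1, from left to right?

23 in 3 cells must be {6,8,9}; 7 in 3 cells must be {1,2,4}.
R1C2 = 12 − 8 = 4 completes the 12 across.
R2C1 = 6: the only remaining digit allowed by both the 7 across and the 23 down.
R2C2 = 7 − 6 = 1 completes the 7 across.
R3C1 = 11 − 2 = 9 completes the 11 across.

8 4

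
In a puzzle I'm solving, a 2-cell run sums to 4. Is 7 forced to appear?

No

The only way to make 4 from 2 distinct digits is {1,3}, which does not contain 7.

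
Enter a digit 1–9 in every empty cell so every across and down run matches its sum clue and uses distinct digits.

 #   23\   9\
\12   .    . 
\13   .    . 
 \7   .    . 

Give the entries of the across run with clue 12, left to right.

23 in 3 cells must be {6,8,9}.
The 7 across and the 23 down share only 6, so R3C1 = 6.
R3C2 = 7 − 6 = 1 completes the 7 across.
Nothing is forced directly, so branch on R1C1, whose candidates are 8 or 9. If R1C1 = 8: then R1C2 would have to be in {4} for the 12 across but in {2,3,5,6} for the 9 down — contradiction. So R1C1 = 9.
R1C2 = 12 − 9 = 3 completes the 12 across.
R2C1 = 23 − 15 = 8 completes the 23 down.
R2C2 = 13 − 8 = 5 completes the 13 across.

9, 3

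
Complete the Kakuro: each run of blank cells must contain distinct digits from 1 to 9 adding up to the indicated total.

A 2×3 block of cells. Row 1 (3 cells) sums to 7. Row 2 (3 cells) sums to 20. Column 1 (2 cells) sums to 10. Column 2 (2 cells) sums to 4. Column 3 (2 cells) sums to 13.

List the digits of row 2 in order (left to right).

7 in 3 cells must be {1,2,4}; 4 in 2 cells must be {1,3}.
The 7 across and the 4 down share only 1, so (1,2) = 1.
Given what's placed, (1,3) must be 4 to fit the 7 across and 13 down.
(2,2) = 4 − 1 = 3 completes the 4 down.
(2,3) = 13 − 4 = 9 completes the 13 down.
(1,1) = 7 − 5 = 2 completes the 7 across.
(2,1) = 20 − 12 = 8 completes the 20 across.

8 3 9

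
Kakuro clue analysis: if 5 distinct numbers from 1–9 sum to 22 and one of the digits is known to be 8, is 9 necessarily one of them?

No

Counterexample: {1,2,4,7,8} sums to 22 under that restriction without using 9.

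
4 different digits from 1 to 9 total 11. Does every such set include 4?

No

The only way to make 11 from 4 distinct digits is {1,2,3,5}, which does not contain 4.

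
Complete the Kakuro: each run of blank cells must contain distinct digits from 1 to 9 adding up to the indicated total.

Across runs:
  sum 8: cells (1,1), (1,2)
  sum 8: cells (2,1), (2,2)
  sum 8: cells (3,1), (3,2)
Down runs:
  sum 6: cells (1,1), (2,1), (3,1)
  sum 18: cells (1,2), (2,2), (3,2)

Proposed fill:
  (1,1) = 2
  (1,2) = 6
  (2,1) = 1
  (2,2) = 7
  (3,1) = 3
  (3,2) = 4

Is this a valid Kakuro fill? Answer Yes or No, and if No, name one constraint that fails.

No — the down run (1,2)–(3,2) sums to 17, not 18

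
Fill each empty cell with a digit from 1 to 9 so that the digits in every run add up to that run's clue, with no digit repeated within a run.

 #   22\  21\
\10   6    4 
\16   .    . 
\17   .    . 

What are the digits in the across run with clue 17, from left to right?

16 in 2 cells must be {7,9}; 17 in 2 cells must be {8,9}.
R2C2 = 9: the only remaining digit allowed by both the 16 across and the 21 down.
Given what's placed, R3C1 must be 9 to fit the 17 across and 22 down.
R3C2 = 17 − 9 = 8 completes the 17 across.
R2C1 = 16 − 9 = 7 completes the 16 across.

9, 8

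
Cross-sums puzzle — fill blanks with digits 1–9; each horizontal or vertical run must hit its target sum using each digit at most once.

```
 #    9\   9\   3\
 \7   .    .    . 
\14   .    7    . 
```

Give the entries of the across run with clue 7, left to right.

4, 2, 1

7 in 3 cells must be {1,2,4}; 3 in 2 cells must be {1,2}.
R1C2 = 9 − 7 = 2 completes the 9 down.
R1C3 = 1: the only remaining digit allowed by both the 7 across and the 3 down.
R2C3 = 3 − 1 = 2 completes the 3 down.
R1C1 = 7 − 3 = 4 completes the 7 across.
R2C1 = 14 − 9 = 5 completes the 14 across.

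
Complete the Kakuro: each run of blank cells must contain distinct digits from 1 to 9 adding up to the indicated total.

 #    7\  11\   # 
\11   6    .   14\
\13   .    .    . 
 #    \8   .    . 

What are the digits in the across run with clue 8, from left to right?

2, 6

R1C2 = 11 − 6 = 5 completes the 11 across.
R2C1 = 7 − 6 = 1 completes the 7 down.
R2C2 = 4: the only remaining digit allowed by both the 13 across and the 11 down.
R2C3 = 13 − 5 = 8 completes the 13 across.
R3C2 = 11 − 9 = 2 completes the 11 down.
R3C3 = 8 − 2 = 6 completes the 8 across.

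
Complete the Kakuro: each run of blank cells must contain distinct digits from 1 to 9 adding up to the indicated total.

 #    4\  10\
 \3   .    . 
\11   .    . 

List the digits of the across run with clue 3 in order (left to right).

1 2

3 in 2 cells must be {1,2}; 4 in 2 cells must be {1,3}.
The 3 across and the 4 down share only 1, so R1C1 = 1.
R1C2 = 3 − 1 = 2 completes the 3 across.
R2C1 = 4 − 1 = 3 completes the 4 down.
R2C2 = 11 − 3 = 8 completes the 11 across.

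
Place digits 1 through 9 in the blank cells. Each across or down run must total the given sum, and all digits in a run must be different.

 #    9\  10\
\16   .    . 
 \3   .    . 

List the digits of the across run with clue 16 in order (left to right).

7 9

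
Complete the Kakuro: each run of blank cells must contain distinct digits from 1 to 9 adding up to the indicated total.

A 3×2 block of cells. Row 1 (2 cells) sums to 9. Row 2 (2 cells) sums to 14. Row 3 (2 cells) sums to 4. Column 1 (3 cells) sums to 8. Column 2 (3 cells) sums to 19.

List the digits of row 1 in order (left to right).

4 in 2 cells must be {1,3}.
The 14 across and the 8 down share only 5, so (2,1) = 5.
(2,2) = 14 − 5 = 9 completes the 14 across.
Given what's placed, (3,1) must be 1 to fit the 4 across and 8 down.
(3,2) = 4 − 1 = 3 completes the 4 across.
(1,1) = 8 − 6 = 2 completes the 8 down.
(1,2) = 9 − 2 = 7 completes the 9 across.

2 7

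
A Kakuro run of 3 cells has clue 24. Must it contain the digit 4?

No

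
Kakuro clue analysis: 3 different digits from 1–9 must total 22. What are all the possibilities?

3 distinct digits from 1–9 sum between 6 and 24.

{5,8,9}; {6,7,9}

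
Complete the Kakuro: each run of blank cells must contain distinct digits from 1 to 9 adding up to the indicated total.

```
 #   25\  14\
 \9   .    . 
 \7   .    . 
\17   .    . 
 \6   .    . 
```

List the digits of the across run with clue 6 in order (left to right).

17 in 2 cells must be {8,9}.
Only 8 fits R3C2 under both its across sum 17 and down sum 14.
R3C1 = 17 − 8 = 9 completes the 17 across.
Nothing is forced directly, so branch on R4C2, whose candidates are 1 or 2. If R4C2 = 2: that forces R4C1 = 4, R2C1 = 5, after which R2C2 would have to be in {2} for the 7 across but in {1,3} for the 14 down — contradiction. So R4C2 = 1.
R4C1 = 6 − 1 = 5 completes the 6 across.

5 1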